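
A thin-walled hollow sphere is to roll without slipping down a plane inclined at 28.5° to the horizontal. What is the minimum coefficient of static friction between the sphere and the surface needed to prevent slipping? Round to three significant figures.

The moment of inertia is (2/3)MR², giving k ≡ I/(MR²) = 2/3.
Along the incline Mg sinθ − f = Ma, and torque about the center fR = Iα = kMR²(a/R) gives f = kMa.
These give a = g sinθ/(1+k) and the required friction f = kMg sinθ/(1+k).
The normal force is N = Mg cosθ, so μ_min = f/N = k tanθ/(1+k).
μ_min = (2/3) × tan28.5° / 1.667 ≈ 0.217.

μ_min ≈ 0.217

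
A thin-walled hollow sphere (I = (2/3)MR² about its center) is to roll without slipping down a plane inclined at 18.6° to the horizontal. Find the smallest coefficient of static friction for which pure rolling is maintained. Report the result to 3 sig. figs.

μ_min ≈ 0.135

Here I = (2/3)MR², so the shape factor k = I/(MR²) = 2/3.
Newton's second law down the slope: Mg sinθ − f = Ma. The torque equation fR = Iα (with α = a/R) gives f = kMa.
These give a = g sinθ/(1+k) and the required friction f = kMg sinθ/(1+k).
The normal force is N = Mg cosθ, so μ_min = f/N = k tanθ/(1+k).
μ_min = (2/3) × tan18.6° / 1.667 ≈ 0.135.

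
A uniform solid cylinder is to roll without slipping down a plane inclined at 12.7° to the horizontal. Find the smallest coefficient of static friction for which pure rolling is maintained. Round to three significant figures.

The moment of inertia is (1/2)MR², giving k ≡ I/(MR²) = 0.5.
Newton's second law down the slope: Mg sinθ − f = Ma. The torque equation fR = Iα (with α = a/R) gives f = kMa.
These give a = g sinθ/(1+k) and the required friction f = kMg sinθ/(1+k).
With N = Mg cosθ, the no-slip condition f ≤ μN gives μ_min = f/N = k tanθ/(1+k).
μ_min = 0.5 × tan12.7° / 1.5 ≈ 0.0751.

μ_min ≈ 0.0751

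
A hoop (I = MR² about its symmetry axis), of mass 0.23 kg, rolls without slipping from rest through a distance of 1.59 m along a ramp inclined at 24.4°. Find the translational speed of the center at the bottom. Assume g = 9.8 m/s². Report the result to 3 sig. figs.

For this body I = MR², i.e. k = I/(MR²) = 1.
Pure rolling means v = ωR; then KE = ½Mv² + ½I(v/R)² = ½(1+k)Mv² = Mv².
The vertical drop is h = L sinθ = 1.59 × sin24.4° = 0.6568 m.
Energy conservation: Mgh = Mv², so v = √(2gh/(1+k)) = √(2 × 9.8 × 0.6568 / 2) ≈ 2.54 m/s.

v ≈ 2.54 m/s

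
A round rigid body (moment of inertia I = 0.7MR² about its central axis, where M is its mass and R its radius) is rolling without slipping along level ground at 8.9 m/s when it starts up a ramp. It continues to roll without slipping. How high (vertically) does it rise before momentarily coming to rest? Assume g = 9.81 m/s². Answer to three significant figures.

With I = 0.7MR², the ratio k = I/(MR²) is 0.7.
The rolling condition ω = v/R makes the rotational term ½I(v/R)² = ½kMv², so KE_total = ½(1+k)Mv² = (17/20)Mv².
All of this converts to potential energy at the highest point: (17/20)Mv₀² = Mgh.
Thus h = (1+k)v₀²/(2g) = 1.7 × 8.9² / (2 × 9.81) ≈ 6.86 m.

h ≈ 6.86 m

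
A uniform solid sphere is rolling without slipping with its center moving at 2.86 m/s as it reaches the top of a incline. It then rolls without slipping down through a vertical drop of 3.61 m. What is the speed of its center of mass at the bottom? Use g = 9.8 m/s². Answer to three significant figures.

v ≈ 7.66 m/s

Here I = (2/5)MR², so the shape factor k = I/(MR²) = 0.4.
Rolling without slipping gives ω = v/R, so the total kinetic energy is ½Mv² + ½Iω² = ½(1+k)Mv² = (7/10)Mv².
Conserving energy between top and bottom: (7/10)Mv² = (7/10)Mv₀² + Mgh, hence v² = v₀² + 2gh/(1+k).
v = √(2.86² + 2×9.8×3.61/1.4) = √58.72 ≈ 7.66 m/s.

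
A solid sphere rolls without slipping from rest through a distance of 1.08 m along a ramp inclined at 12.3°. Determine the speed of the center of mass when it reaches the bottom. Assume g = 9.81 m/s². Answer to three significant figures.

For this body I = (2/5)MR², i.e. k = I/(MR²) = 0.4.
Since it rolls without slipping, ω = v/R and KE = ½Mv² + ½Iω² = ½(1+k)Mv² = (7/10)Mv².
The vertical drop is h = L sinθ = 1.08 × sin12.3° = 0.2301 m.
Energy conservation: Mgh = (7/10)Mv², so v = √(2gh/(1+k)) = √(2 × 9.81 × 0.2301 / 1.4) ≈ 1.80 m/s.

v ≈ 1.80 m/s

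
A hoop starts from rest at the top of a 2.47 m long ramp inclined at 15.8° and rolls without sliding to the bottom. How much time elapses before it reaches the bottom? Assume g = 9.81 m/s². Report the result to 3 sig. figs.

t ≈ 1.92 s

For this body I = MR², i.e. k = I/(MR²) = 1.
Translational: Mg sinθ − f = Ma. Rotational about the CM: fR = Iα = kMRa, so f = kMa.
Hence a = g sinθ/(1+k) = 9.81×sin15.8°/2 = 1.336 m/s².
Starting from rest, L = ½at², so t = √(2L/a) = √(2×2.47/1.336) ≈ 1.92 s.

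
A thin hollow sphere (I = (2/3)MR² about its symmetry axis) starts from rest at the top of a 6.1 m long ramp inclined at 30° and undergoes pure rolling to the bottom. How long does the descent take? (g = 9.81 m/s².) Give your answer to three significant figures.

Here I = (2/3)MR², so the shape factor k = I/(MR²) = 2/3.
Newton's second law down the slope: Mg sinθ − f = Ma. The torque equation fR = Iα (with α = a/R) gives f = kMa.
Hence a = g sinθ/(1+k) = 9.81×sin30°/1.667 = 2.943 m/s².
Starting from rest, L = ½at², so t = √(2L/a) = √(2×6.1/2.943) ≈ 2.04 s.

t ≈ 2.04 s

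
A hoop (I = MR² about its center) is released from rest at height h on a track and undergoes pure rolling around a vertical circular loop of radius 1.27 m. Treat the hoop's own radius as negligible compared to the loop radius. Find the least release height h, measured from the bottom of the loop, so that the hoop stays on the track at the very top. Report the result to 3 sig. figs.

h_min ≈ 3.81 m

Here I = MR², so the shape factor k = I/(MR²) = 1.
At the top, contact is just lost when gravity alone supplies the centripetal force: Mg = Mv_top²/r, i.e. v_top² = gr.
With ω = v/R, the kinetic energy at speed v is ½(1+k)Mv² = Mv².
Energy conservation from release (height h) to the top (height 2r): Mgh = Mg(2r) + M·gr.
Thus h_min = 2r + (1+k)r/2 = r(2 + 2/2) = 1.27 × 3 ≈ 3.81 m.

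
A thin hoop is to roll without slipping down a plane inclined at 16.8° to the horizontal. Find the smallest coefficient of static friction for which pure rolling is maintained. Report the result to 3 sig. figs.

μ_min ≈ 0.151

For this body I = MR², i.e. k = I/(MR²) = 1.
Newton's second law down the slope: Mg sinθ − f = Ma. The torque equation fR = Iα (with α = a/R) gives f = kMa.
These give a = g sinθ/(1+k) and the required friction f = kMg sinθ/(1+k).
The normal force is N = Mg cosθ, so μ_min = f/N = k tanθ/(1+k).
μ_min = 1 × tan16.8° / 2 ≈ 0.151.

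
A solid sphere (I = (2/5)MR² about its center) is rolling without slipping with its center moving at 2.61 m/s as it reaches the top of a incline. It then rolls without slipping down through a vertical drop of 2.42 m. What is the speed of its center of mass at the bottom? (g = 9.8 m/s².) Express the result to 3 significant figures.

The moment of inertia is (2/5)MR², giving k ≡ I/(MR²) = 0.4.
The rolling condition ω = v/R makes the rotational term ½I(v/R)² = ½kMv², so KE_total = ½(1+k)Mv² = (7/10)Mv².
Energy conservation: (7/10)Mv₀² + Mgh = (7/10)Mv², so v² = v₀² + 2gh/(1+k).
v = √(2.61² + 2×9.8×2.42/1.4) = √40.69 ≈ 6.38 m/s.

v ≈ 6.38 m/s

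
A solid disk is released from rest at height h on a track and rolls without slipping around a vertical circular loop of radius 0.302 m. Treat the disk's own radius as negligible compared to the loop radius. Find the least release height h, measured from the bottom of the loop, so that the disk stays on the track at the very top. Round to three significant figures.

For this body I = (1/2)MR², i.e. k = I/(MR²) = 0.5.
At the top of the loop, the minimum-contact condition is Mg = Mv_top²/r, so v_top² = gr.
With ω = v/R, the kinetic energy at speed v is ½(1+k)Mv² = (3/4)Mv².
Energy conservation from release (height h) to the top (height 2r): Mgh = Mg(2r) + (3/4)M·gr.
Thus h_min = 2r + (1+k)r/2 = r(2 + 1.5/2) = 0.302 × 2.75 ≈ 0.831 m.

h_min ≈ 0.831 m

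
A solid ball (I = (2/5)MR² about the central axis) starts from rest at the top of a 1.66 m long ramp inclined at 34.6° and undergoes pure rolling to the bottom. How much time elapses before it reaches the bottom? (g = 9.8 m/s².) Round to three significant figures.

With I = (2/5)MR², the ratio k = I/(MR²) is 0.4.
Translational: Mg sinθ − f = Ma. Rotational about the CM: fR = Iα = kMRa, so f = kMa.
Hence a = g sinθ/(1+k) = 9.8×sin34.6°/1.4 = 3.975 m/s².
With constant a from rest, t = √(2L/a) = √(2·1.66/3.975) ≈ 0.914 s.

t ≈ 0.914 s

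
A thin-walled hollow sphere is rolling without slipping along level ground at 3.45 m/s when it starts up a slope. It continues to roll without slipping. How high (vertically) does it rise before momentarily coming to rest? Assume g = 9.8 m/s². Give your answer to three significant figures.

h ≈ 1.01 m

Here I = (2/3)MR², so the shape factor k = I/(MR²) = 2/3.
Since it rolls without slipping, ω = v/R and KE = ½Mv² + ½Iω² = ½(1+k)Mv² = (5/6)Mv².
At the top the kinetic energy is zero, so (5/6)Mv₀² = Mgh.
Thus h = (1+k)v₀²/(2g) = 1.667 × 3.45² / (2 × 9.8) ≈ 1.01 m.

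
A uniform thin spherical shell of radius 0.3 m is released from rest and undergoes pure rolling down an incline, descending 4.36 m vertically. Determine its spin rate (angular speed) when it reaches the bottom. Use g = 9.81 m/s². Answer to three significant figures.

ω ≈ 23.9 rad/s

Here I = (2/3)MR², so the shape factor k = I/(MR²) = 2/3.
Rolling without slipping gives ω = v/R, so the total kinetic energy is ½Mv² + ½Iω² = ½(1+k)Mv² = (5/6)Mv².
Energy conservation Mgh = ½(1+k)Mv² gives v = √(2gh/(1+k)) = √(2 × 9.81 × 4.36 / 1.667) = 7.164 m/s.
Then ω = v/R = 7.164 / 0.3 ≈ 23.9 rad/s.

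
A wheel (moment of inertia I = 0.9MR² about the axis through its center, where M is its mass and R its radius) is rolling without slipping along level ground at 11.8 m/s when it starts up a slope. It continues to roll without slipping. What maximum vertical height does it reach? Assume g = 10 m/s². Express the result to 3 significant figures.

Here I = 0.9MR², so the shape factor k = I/(MR²) = 0.9.
Rolling without slipping gives ω = v/R, so the total kinetic energy is ½Mv² + ½Iω² = ½(1+k)Mv² = (19/20)Mv².
At the top the kinetic energy is zero, so (19/20)Mv₀² = Mgh.
Thus h = (1+k)v₀²/(2g) = 1.9 × 11.8² / (2 × 10) ≈ 13.2 m.

h ≈ 13.2 m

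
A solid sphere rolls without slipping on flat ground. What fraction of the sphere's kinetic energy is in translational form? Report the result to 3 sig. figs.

fraction ≈ 0.714

For this body I = (2/5)MR², i.e. k = I/(MR²) = 0.4.
With ω = v/R, KE_trans = ½Mv² and KE_rot = ½Iω² = ½kMv², so KE_total = ½(1+k)Mv².
The translational fraction is therefore 1/(1+k) = 1/1.4 ≈ 0.714.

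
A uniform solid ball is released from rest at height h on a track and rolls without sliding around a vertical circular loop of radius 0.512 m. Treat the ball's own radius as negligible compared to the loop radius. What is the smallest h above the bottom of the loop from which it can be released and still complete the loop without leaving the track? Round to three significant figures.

h_min ≈ 1.38 m

Here I = (2/5)MR², so the shape factor k = I/(MR²) = 0.4.
At the top, contact is just lost when gravity alone supplies the centripetal force: Mg = Mv_top²/r, i.e. v_top² = gr.
With ω = v/R, the kinetic energy at speed v is ½(1+k)Mv² = (7/10)Mv².
Energy conservation from release (height h) to the top (height 2r): Mgh = Mg(2r) + (7/10)M·gr.
Thus h_min = 2r + (1+k)r/2 = r(2 + 1.4/2) = 0.512 × 2.7 ≈ 1.38 m.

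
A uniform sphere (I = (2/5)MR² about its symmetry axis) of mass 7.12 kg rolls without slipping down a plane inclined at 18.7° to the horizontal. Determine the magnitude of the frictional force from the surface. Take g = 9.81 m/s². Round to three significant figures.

f ≈ 6.40 N

For this body I = (2/5)MR², i.e. k = I/(MR²) = 0.4.
Newton's second law down the slope: Mg sinθ − f = Ma. The torque equation fR = Iα (with α = a/R) gives f = kMa.
Combining, a = g sinθ/(1+k) and f = kMa = kMg sinθ/(1+k).
f = 0.4 × 7.12 × 9.81 × sin18.7° / 1.4 ≈ 6.40 N.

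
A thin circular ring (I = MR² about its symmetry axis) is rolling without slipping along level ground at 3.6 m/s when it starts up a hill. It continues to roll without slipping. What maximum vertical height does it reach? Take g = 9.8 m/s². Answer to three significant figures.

The moment of inertia is MR², giving k ≡ I/(MR²) = 1.
Pure rolling means v = ωR; then KE = ½Mv² + ½I(v/R)² = ½(1+k)Mv² = Mv².
All of this converts to potential energy at the highest point: Mv₀² = Mgh.
Thus h = (1+k)v₀²/(2g) = 2 × 3.6² / (2 × 9.8) ≈ 1.32 m.

h ≈ 1.32 m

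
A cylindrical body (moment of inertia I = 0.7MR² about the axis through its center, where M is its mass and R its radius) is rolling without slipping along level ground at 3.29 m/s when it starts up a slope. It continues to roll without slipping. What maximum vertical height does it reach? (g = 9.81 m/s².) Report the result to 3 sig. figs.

The moment of inertia is 0.7MR², giving k ≡ I/(MR²) = 0.7.
Since it rolls without slipping, ω = v/R and KE = ½Mv² + ½Iω² = ½(1+k)Mv² = (17/20)Mv².
All of this converts to potential energy at the highest point: (17/20)Mv₀² = Mgh.
Thus h = (1+k)v₀²/(2g) = 1.7 × 3.29² / (2 × 9.81) ≈ 0.938 m.

h ≈ 0.938 m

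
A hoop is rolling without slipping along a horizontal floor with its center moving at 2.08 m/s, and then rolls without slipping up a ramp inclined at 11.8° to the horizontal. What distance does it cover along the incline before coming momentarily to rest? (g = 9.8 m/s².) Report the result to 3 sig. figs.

With I = MR², the ratio k = I/(MR²) is 1.
The rolling condition ω = v/R makes the rotational term ½I(v/R)² = ½kMv², so KE_total = ½(1+k)Mv² = Mv².
Setting this equal to Mgh gives the vertical rise h = (1+k)v₀²/(2g) = 2×2.08²/(2×9.8) = 0.4415 m.
Along the incline, d = h/sinθ = 0.4415/sin11.8° ≈ 2.16 m.

d ≈ 2.16 m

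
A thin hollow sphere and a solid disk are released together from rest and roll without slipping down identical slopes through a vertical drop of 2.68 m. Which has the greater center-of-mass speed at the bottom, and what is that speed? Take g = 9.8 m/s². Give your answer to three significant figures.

For rolling without slipping, Mgh = ½(1+k)Mv² where k = I/(MR²), so v = √(2gh/(1+k)).
Thin hollow sphere: k = 2/3, giving v = √(2×9.8×2.68/1.667) = 5.614 m/s.
Solid disk: k = 0.5, giving v = √(2×9.8×2.68/1.5) = 5.918 m/s.
The smaller k wins: the solid disk, at ≈ 5.92 m/s.

the solid disk, at v ≈ 5.92 m/s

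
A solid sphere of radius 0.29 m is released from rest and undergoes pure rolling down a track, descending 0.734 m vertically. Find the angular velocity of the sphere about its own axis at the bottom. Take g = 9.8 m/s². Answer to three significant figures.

Here I = (2/5)MR², so the shape factor k = I/(MR²) = 0.4.
Since it rolls without slipping, ω = v/R and KE = ½Mv² + ½Iω² = ½(1+k)Mv² = (7/10)Mv².
Energy conservation Mgh = ½(1+k)Mv² gives v = √(2gh/(1+k)) = √(2 × 9.8 × 0.734 / 1.4) = 3.206 m/s.
The angular speed follows from ω = v/R = 3.206/0.29 ≈ 11.1 rad/s.

ω ≈ 11.1 rad/s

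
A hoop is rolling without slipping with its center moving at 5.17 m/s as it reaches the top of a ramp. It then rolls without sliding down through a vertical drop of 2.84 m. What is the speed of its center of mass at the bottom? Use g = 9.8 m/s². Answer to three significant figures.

v ≈ 7.39 m/s

For this body I = MR², i.e. k = I/(MR²) = 1.
Since it rolls without slipping, ω = v/R and KE = ½Mv² + ½Iω² = ½(1+k)Mv² = Mv².
Conserving energy between top and bottom: Mv² = Mv₀² + Mgh, hence v² = v₀² + 2gh/(1+k).
v = √(5.17² + 2×9.8×2.84/2) = √54.56 ≈ 7.39 m/s.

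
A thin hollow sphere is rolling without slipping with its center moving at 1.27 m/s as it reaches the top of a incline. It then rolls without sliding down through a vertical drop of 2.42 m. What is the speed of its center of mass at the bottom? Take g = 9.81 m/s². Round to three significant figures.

v ≈ 5.49 m/s

Here I = (2/3)MR², so the shape factor k = I/(MR²) = 2/3.
The rolling condition ω = v/R makes the rotational term ½I(v/R)² = ½kMv², so KE_total = ½(1+k)Mv² = (5/6)Mv².
Energy conservation: (5/6)Mv₀² + Mgh = (5/6)Mv², so v² = v₀² + 2gh/(1+k).
v = √(1.27² + 2×9.81×2.42/1.667) = √30.1 ≈ 5.49 m/s.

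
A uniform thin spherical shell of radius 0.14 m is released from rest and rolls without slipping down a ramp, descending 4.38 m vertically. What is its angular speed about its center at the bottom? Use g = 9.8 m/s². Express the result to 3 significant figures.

ω ≈ 51.3 rad/s

Here I = (2/3)MR², so the shape factor k = I/(MR²) = 2/3.
Rolling without slipping gives ω = v/R, so the total kinetic energy is ½Mv² + ½Iω² = ½(1+k)Mv² = (5/6)Mv².
Energy conservation Mgh = ½(1+k)Mv² gives v = √(2gh/(1+k)) = √(2 × 9.8 × 4.38 / 1.667) = 7.177 m/s.
Then ω = v/R = 7.177 / 0.14 ≈ 51.3 rad/s.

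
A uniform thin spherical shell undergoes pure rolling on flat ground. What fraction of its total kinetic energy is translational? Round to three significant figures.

fraction ≈ 0.600

With I = (2/3)MR², the ratio k = I/(MR²) is 2/3.
Since ω = v/R, the translational part is ½Mv² and the rotational part is ½I(v/R)² = ½kMv²; the total is ½(1+k)Mv².
The translational fraction is therefore 1/(1+k) = 1/1.667 ≈ 0.600.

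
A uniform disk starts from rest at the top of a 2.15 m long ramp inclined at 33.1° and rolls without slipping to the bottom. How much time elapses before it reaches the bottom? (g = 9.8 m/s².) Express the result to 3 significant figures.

Here I = (1/2)MR², so the shape factor k = I/(MR²) = 0.5.
Along the incline Mg sinθ − f = Ma, and torque about the center fR = Iα = kMR²(a/R) gives f = kMa.
Hence a = g sinθ/(1+k) = 9.8×sin33.1°/1.5 = 3.568 m/s².
With constant a from rest, t = √(2L/a) = √(2·2.15/3.568) ≈ 1.10 s.

t ≈ 1.10 s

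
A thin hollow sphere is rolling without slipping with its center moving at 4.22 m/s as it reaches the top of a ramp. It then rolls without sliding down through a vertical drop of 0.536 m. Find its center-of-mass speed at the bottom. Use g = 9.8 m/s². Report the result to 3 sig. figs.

For this body I = (2/3)MR², i.e. k = I/(MR²) = 2/3.
Rolling without slipping gives ω = v/R, so the total kinetic energy is ½Mv² + ½Iω² = ½(1+k)Mv² = (5/6)Mv².
Conserving energy between top and bottom: (5/6)Mv² = (5/6)Mv₀² + Mgh, hence v² = v₀² + 2gh/(1+k).
v = √(4.22² + 2×9.8×0.536/1.667) = √24.11 ≈ 4.91 m/s.

v ≈ 4.91 m/s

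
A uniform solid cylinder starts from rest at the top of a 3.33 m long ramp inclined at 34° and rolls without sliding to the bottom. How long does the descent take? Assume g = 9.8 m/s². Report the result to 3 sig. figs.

With I = (1/2)MR², the ratio k = I/(MR²) is 0.5.
Newton's second law down the slope: Mg sinθ − f = Ma. The torque equation fR = Iα (with α = a/R) gives f = kMa.
Hence a = g sinθ/(1+k) = 9.8×sin34°/1.5 = 3.653 m/s².
Starting from rest, L = ½at², so t = √(2L/a) = √(2×3.33/3.653) ≈ 1.35 s.

t ≈ 1.35 s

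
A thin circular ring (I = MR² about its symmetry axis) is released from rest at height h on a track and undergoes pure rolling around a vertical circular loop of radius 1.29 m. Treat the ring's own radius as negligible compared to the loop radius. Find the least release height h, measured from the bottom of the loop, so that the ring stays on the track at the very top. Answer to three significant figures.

h_min ≈ 3.87 m

For this body I = MR², i.e. k = I/(MR²) = 1.
At the top, contact is just lost when gravity alone supplies the centripetal force: Mg = Mv_top²/r, i.e. v_top² = gr.
With ω = v/R, the kinetic energy at speed v is ½(1+k)Mv² = Mv².
Energy conservation from release (height h) to the top (height 2r): Mgh = Mg(2r) + M·gr.
Thus h_min = 2r + (1+k)r/2 = r(2 + 2/2) = 1.29 × 3 ≈ 3.87 m.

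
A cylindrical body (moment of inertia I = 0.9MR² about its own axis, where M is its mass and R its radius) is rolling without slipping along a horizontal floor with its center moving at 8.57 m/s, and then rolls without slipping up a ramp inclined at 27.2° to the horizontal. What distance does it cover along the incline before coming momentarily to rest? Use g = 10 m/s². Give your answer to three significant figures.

d ≈ 15.3 m

For this body I = 0.9MR², i.e. k = I/(MR²) = 0.9.
Pure rolling means v = ωR; then KE = ½Mv² + ½I(v/R)² = ½(1+k)Mv² = (19/20)Mv².
Setting this equal to Mgh gives the vertical rise h = (1+k)v₀²/(2g) = 1.9×8.57²/(2×10) = 6.977 m.
The distance along the slope is d = h/sinθ = 6.977/sin27.2° ≈ 15.3 m.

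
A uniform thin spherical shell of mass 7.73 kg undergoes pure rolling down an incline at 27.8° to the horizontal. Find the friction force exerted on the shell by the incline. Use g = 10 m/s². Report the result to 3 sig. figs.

With I = (2/3)MR², the ratio k = I/(MR²) is 2/3.
Along the incline Mg sinθ − f = Ma, and torque about the center fR = Iα = kMR²(a/R) gives f = kMa.
Combining, a = g sinθ/(1+k) and f = kMa = kMg sinθ/(1+k).
f = (2/3) × 7.73 × 10 × sin27.8° / 1.667 ≈ 14.4 N.

f ≈ 14.4 N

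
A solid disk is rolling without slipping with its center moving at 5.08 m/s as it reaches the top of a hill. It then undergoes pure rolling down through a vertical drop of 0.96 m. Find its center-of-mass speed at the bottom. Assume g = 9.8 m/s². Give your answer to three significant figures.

For this body I = (1/2)MR², i.e. k = I/(MR²) = 0.5.
Since it rolls without slipping, ω = v/R and KE = ½Mv² + ½Iω² = ½(1+k)Mv² = (3/4)Mv².
Conserving energy between top and bottom: (3/4)Mv² = (3/4)Mv₀² + Mgh, hence v² = v₀² + 2gh/(1+k).
v = √(5.08² + 2×9.8×0.96/1.5) = √38.35 ≈ 6.19 m/s.

v ≈ 6.19 m/s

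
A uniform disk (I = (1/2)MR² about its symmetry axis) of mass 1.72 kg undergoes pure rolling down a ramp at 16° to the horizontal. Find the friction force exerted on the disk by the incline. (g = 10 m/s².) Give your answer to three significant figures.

Here I = (1/2)MR², so the shape factor k = I/(MR²) = 0.5.
Translational: Mg sinθ − f = Ma. Rotational about the CM: fR = Iα = kMRa, so f = kMa.
Combining, a = g sinθ/(1+k) and f = kMa = kMg sinθ/(1+k).
f = 0.5 × 1.72 × 10 × sin16° / 1.5 ≈ 1.58 N.

f ≈ 1.58 N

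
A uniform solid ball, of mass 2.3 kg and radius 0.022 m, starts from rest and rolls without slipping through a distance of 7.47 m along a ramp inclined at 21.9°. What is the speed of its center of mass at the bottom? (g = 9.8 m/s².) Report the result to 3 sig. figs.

Here I = (2/5)MR², so the shape factor k = I/(MR²) = 0.4.
Pure rolling means v = ωR; then KE = ½Mv² + ½I(v/R)² = ½(1+k)Mv² = (7/10)Mv².
The vertical drop is h = L sinθ = 7.47 × sin21.9° = 2.786 m.
Setting Mgh = (7/10)Mv² gives v = √(2gh/(1+k)) = √(2·9.8·2.786/1.4) ≈ 6.25 m/s.

v ≈ 6.25 m/s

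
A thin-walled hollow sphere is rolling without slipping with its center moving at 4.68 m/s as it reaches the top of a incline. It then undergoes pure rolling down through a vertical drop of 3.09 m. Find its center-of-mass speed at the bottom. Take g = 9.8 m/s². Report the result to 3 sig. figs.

v ≈ 7.63 m/s

Here I = (2/3)MR², so the shape factor k = I/(MR²) = 2/3.
Since it rolls without slipping, ω = v/R and KE = ½Mv² + ½Iω² = ½(1+k)Mv² = (5/6)Mv².
Conserving energy between top and bottom: (5/6)Mv² = (5/6)Mv₀² + Mgh, hence v² = v₀² + 2gh/(1+k).
v = √(4.68² + 2×9.8×3.09/1.667) = √58.24 ≈ 7.63 m/s.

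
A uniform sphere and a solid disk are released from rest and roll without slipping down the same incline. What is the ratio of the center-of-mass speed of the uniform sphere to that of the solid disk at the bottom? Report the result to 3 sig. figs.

v_ratio ≈ 1.04

Each satisfies Mgh = ½(1+k)Mv² with k = I/(MR²), so v ∝ 1/√(1+k).
For the uniform sphere k = 0.4; for the solid disk k = 0.5.
v₁/v₂ = √((1+k₂)/(1+k₁)) = √(1.5/1.4) ≈ 1.04.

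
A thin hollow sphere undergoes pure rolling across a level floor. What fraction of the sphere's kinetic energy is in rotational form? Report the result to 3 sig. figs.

fraction ≈ 0.400

With I = (2/3)MR², the ratio k = I/(MR²) is 2/3.
Since ω = v/R, the translational part is ½Mv² and the rotational part is ½I(v/R)² = ½kMv²; the total is ½(1+k)Mv².
The rotational fraction is therefore k/(1+k) = (2/3)/1.667 ≈ 0.400.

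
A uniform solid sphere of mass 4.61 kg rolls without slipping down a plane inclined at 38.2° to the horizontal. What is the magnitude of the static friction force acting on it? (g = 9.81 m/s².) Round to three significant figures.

f ≈ 7.99 N

The moment of inertia is (2/5)MR², giving k ≡ I/(MR²) = 0.4.
Along the incline Mg sinθ − f = Ma, and torque about the center fR = Iα = kMR²(a/R) gives f = kMa.
Combining, a = g sinθ/(1+k) and f = kMa = kMg sinθ/(1+k).
f = 0.4 × 4.61 × 9.81 × sin38.2° / 1.4 ≈ 7.99 N.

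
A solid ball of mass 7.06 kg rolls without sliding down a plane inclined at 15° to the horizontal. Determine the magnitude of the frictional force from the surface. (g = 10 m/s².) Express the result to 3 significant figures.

The moment of inertia is (2/5)MR², giving k ≡ I/(MR²) = 0.4.
Along the incline Mg sinθ − f = Ma, and torque about the center fR = Iα = kMR²(a/R) gives f = kMa.
Combining, a = g sinθ/(1+k) and f = kMa = kMg sinθ/(1+k).
f = 0.4 × 7.06 × 10 × sin15° / 1.4 ≈ 5.22 N.

f ≈ 5.22 N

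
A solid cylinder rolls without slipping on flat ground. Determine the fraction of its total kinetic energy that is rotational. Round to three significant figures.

fraction ≈ 0.333

Here I = (1/2)MR², so the shape factor k = I/(MR²) = 0.5.
Since ω = v/R, the translational part is ½Mv² and the rotational part is ½I(v/R)² = ½kMv²; the total is ½(1+k)Mv².
The rotational fraction is therefore k/(1+k) = 0.5/1.5 ≈ 0.333.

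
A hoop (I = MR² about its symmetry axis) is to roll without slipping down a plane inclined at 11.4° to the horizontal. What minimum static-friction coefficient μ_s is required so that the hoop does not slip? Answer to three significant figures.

μ_min ≈ 0.101

The moment of inertia is MR², giving k ≡ I/(MR²) = 1.
Along the incline Mg sinθ − f = Ma, and torque about the center fR = Iα = kMR²(a/R) gives f = kMa.
These give a = g sinθ/(1+k) and the required friction f = kMg sinθ/(1+k).
With N = Mg cosθ, the no-slip condition f ≤ μN gives μ_min = f/N = k tanθ/(1+k).
μ_min = 1 × tan11.4° / 2 ≈ 0.101.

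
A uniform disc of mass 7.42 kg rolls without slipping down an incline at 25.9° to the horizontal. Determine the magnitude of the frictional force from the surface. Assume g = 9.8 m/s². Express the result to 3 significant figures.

f ≈ 10.6 N

For this body I = (1/2)MR², i.e. k = I/(MR²) = 0.5.
Along the incline Mg sinθ − f = Ma, and torque about the center fR = Iα = kMR²(a/R) gives f = kMa.
Combining, a = g sinθ/(1+k) and f = kMa = kMg sinθ/(1+k).
f = 0.5 × 7.42 × 9.8 × sin25.9° / 1.5 ≈ 10.6 N.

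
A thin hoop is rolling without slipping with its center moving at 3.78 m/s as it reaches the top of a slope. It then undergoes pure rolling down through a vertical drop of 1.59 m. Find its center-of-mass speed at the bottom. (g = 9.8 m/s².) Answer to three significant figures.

For this body I = MR², i.e. k = I/(MR²) = 1.
The rolling condition ω = v/R makes the rotational term ½I(v/R)² = ½kMv², so KE_total = ½(1+k)Mv² = Mv².
Energy conservation: Mv₀² + Mgh = Mv², so v² = v₀² + 2gh/(1+k).
v = √(3.78² + 2×9.8×1.59/2) = √29.87 ≈ 5.47 m/s.

v ≈ 5.47 m/s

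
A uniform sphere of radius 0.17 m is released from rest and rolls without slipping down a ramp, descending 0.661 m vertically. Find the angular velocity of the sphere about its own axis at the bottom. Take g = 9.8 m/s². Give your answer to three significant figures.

ω ≈ 17.9 rad/s

For this body I = (2/5)MR², i.e. k = I/(MR²) = 0.4.
The rolling condition ω = v/R makes the rotational term ½I(v/R)² = ½kMv², so KE_total = ½(1+k)Mv² = (7/10)Mv².
Energy conservation Mgh = ½(1+k)Mv² gives v = √(2gh/(1+k)) = √(2 × 9.8 × 0.661 / 1.4) = 3.042 m/s.
Then ω = v/R = 3.042 / 0.17 ≈ 17.9 rad/s.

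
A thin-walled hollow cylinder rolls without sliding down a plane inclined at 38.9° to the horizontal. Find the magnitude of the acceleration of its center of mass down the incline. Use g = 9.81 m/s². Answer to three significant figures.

The moment of inertia is MR², giving k ≡ I/(MR²) = 1.
Along the incline Mg sinθ − f = Ma, and torque about the center fR = Iα = kMR²(a/R) gives f = kMa.
Eliminating f: Mg sinθ = (1+k)Ma, so a = g sinθ/(1+k) = 9.81 × sin38.9° / 2 ≈ 3.08 m/s².

a ≈ 3.08 m/s²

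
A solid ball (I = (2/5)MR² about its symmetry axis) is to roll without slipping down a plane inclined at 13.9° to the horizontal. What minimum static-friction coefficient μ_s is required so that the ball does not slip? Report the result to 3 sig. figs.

μ_min ≈ 0.0707

For this body I = (2/5)MR², i.e. k = I/(MR²) = 0.4.
Newton's second law down the slope: Mg sinθ − f = Ma. The torque equation fR = Iα (with α = a/R) gives f = kMa.
These give a = g sinθ/(1+k) and the required friction f = kMg sinθ/(1+k).
The normal force is N = Mg cosθ, so μ_min = f/N = k tanθ/(1+k).
μ_min = 0.4 × tan13.9° / 1.4 ≈ 0.0707.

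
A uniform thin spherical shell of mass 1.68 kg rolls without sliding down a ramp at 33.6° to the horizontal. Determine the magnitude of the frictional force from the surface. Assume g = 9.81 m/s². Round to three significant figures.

With I = (2/3)MR², the ratio k = I/(MR²) is 2/3.
Newton's second law down the slope: Mg sinθ − f = Ma. The torque equation fR = Iα (with α = a/R) gives f = kMa.
Combining, a = g sinθ/(1+k) and f = kMa = kMg sinθ/(1+k).
f = (2/3) × 1.68 × 9.81 × sin33.6° / 1.667 ≈ 3.65 N.

f ≈ 3.65 N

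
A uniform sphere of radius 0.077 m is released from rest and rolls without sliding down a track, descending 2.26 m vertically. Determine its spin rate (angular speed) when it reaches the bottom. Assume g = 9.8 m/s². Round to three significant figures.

With I = (2/5)MR², the ratio k = I/(MR²) is 0.4.
Pure rolling means v = ωR; then KE = ½Mv² + ½I(v/R)² = ½(1+k)Mv² = (7/10)Mv².
Energy conservation Mgh = ½(1+k)Mv² gives v = √(2gh/(1+k)) = √(2 × 9.8 × 2.26 / 1.4) = 5.625 m/s.
The angular speed follows from ω = v/R = 5.625/0.077 ≈ 73.1 rad/s.

ω ≈ 73.1 rad/s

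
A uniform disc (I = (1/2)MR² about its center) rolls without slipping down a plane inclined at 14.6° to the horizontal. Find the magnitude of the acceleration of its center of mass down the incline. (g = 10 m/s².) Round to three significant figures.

a ≈ 1.68 m/s²

Here I = (1/2)MR², so the shape factor k = I/(MR²) = 0.5.
Along the incline Mg sinθ − f = Ma, and torque about the center fR = Iα = kMR²(a/R) gives f = kMa.
Eliminating f: Mg sinθ = (1+k)Ma, so a = g sinθ/(1+k) = 10 × sin14.6° / 1.5 ≈ 1.68 m/s².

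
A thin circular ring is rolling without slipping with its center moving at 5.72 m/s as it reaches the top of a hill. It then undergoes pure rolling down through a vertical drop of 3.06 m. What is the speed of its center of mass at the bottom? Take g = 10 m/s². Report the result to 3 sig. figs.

v ≈ 7.96 m/s

For this body I = MR², i.e. k = I/(MR²) = 1.
Pure rolling means v = ωR; then KE = ½Mv² + ½I(v/R)² = ½(1+k)Mv² = Mv².
Energy conservation: Mv₀² + Mgh = Mv², so v² = v₀² + 2gh/(1+k).
v = √(5.72² + 2×10×3.06/2) = √63.32 ≈ 7.96 m/s.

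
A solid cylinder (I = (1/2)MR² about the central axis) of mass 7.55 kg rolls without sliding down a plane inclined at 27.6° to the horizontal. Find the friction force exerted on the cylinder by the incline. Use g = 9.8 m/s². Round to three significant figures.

f ≈ 11.4 N

The moment of inertia is (1/2)MR², giving k ≡ I/(MR²) = 0.5.
Translational: Mg sinθ − f = Ma. Rotational about the CM: fR = Iα = kMRa, so f = kMa.
Combining, a = g sinθ/(1+k) and f = kMa = kMg sinθ/(1+k).
f = 0.5 × 7.55 × 9.8 × sin27.6° / 1.5 ≈ 11.4 N.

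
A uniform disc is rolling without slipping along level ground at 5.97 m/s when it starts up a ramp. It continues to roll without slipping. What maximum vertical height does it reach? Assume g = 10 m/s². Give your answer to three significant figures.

h ≈ 2.67 m

Here I = (1/2)MR², so the shape factor k = I/(MR²) = 0.5.
Since it rolls without slipping, ω = v/R and KE = ½Mv² + ½Iω² = ½(1+k)Mv² = (3/4)Mv².
All of this converts to potential energy at the highest point: (3/4)Mv₀² = Mgh.
Thus h = (1+k)v₀²/(2g) = 1.5 × 5.97² / (2 × 10) ≈ 2.67 m.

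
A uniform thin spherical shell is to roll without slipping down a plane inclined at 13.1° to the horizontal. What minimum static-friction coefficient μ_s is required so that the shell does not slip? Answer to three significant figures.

μ_min ≈ 0.0931

Here I = (2/3)MR², so the shape factor k = I/(MR²) = 2/3.
Translational: Mg sinθ − f = Ma. Rotational about the CM: fR = Iα = kMRa, so f = kMa.
These give a = g sinθ/(1+k) and the required friction f = kMg sinθ/(1+k).
With N = Mg cosθ, the no-slip condition f ≤ μN gives μ_min = f/N = k tanθ/(1+k).
μ_min = (2/3) × tan13.1° / 1.667 ≈ 0.0931.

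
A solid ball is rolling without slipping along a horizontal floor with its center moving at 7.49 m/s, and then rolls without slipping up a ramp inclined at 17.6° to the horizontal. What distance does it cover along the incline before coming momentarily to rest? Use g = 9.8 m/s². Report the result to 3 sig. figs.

The moment of inertia is (2/5)MR², giving k ≡ I/(MR²) = 0.4.
The rolling condition ω = v/R makes the rotational term ½I(v/R)² = ½kMv², so KE_total = ½(1+k)Mv² = (7/10)Mv².
Setting this equal to Mgh gives the vertical rise h = (1+k)v₀²/(2g) = 1.4×7.49²/(2×9.8) = 4.007 m.
Along the incline, d = h/sinθ = 4.007/sin17.6° ≈ 13.3 m.

d ≈ 13.3 m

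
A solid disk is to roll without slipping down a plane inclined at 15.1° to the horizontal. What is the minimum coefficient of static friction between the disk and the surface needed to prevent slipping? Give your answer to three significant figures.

For this body I = (1/2)MR², i.e. k = I/(MR²) = 0.5.
Newton's second law down the slope: Mg sinθ − f = Ma. The torque equation fR = Iα (with α = a/R) gives f = kMa.
These give a = g sinθ/(1+k) and the required friction f = kMg sinθ/(1+k).
The normal force is N = Mg cosθ, so μ_min = f/N = k tanθ/(1+k).
μ_min = 0.5 × tan15.1° / 1.5 ≈ 0.0899.

μ_min ≈ 0.0899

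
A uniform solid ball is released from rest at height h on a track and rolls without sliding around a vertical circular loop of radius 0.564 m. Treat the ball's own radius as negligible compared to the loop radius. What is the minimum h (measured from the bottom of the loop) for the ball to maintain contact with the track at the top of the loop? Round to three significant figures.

h_min ≈ 1.52 m

The moment of inertia is (2/5)MR², giving k ≡ I/(MR²) = 0.4.
At the top, contact is just lost when gravity alone supplies the centripetal force: Mg = Mv_top²/r, i.e. v_top² = gr.
With ω = v/R, the kinetic energy at speed v is ½(1+k)Mv² = (7/10)Mv².
Energy conservation from release (height h) to the top (height 2r): Mgh = Mg(2r) + (7/10)M·gr.
Thus h_min = 2r + (1+k)r/2 = r(2 + 1.4/2) = 0.564 × 2.7 ≈ 1.52 m.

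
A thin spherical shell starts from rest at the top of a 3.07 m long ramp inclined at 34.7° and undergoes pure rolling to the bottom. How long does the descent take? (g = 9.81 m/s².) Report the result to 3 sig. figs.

For this body I = (2/3)MR², i.e. k = I/(MR²) = 2/3.
Newton's second law down the slope: Mg sinθ − f = Ma. The torque equation fR = Iα (with α = a/R) gives f = kMa.
Hence a = g sinθ/(1+k) = 9.81×sin34.7°/1.667 = 3.351 m/s².
With constant a from rest, t = √(2L/a) = √(2·3.07/3.351) ≈ 1.35 s.

t ≈ 1.35 s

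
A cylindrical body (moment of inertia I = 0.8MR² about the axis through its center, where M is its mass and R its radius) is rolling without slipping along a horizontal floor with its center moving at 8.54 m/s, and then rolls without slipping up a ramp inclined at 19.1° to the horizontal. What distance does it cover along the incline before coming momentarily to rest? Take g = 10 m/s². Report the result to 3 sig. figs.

d ≈ 20.1 m

With I = 0.8MR², the ratio k = I/(MR²) is 0.8.
Rolling without slipping gives ω = v/R, so the total kinetic energy is ½Mv² + ½Iω² = ½(1+k)Mv² = (9/10)Mv².
Setting this equal to Mgh gives the vertical rise h = (1+k)v₀²/(2g) = 1.8×8.54²/(2×10) = 6.564 m.
Along the incline, d = h/sinθ = 6.564/sin19.1° ≈ 20.1 m.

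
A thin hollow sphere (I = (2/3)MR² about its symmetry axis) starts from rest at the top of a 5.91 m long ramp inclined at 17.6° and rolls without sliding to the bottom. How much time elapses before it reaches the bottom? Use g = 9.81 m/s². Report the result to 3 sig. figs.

For this body I = (2/3)MR², i.e. k = I/(MR²) = 2/3.
Translational: Mg sinθ − f = Ma. Rotational about the CM: fR = Iα = kMRa, so f = kMa.
Hence a = g sinθ/(1+k) = 9.81×sin17.6°/1.667 = 1.78 m/s².
Starting from rest, L = ½at², so t = √(2L/a) = √(2×5.91/1.78) ≈ 2.58 s.

t ≈ 2.58 s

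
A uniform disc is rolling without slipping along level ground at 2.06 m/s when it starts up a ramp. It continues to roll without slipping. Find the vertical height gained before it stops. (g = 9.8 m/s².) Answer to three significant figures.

h ≈ 0.325 m

Here I = (1/2)MR², so the shape factor k = I/(MR²) = 0.5.
Rolling without slipping gives ω = v/R, so the total kinetic energy is ½Mv² + ½Iω² = ½(1+k)Mv² = (3/4)Mv².
At the top the kinetic energy is zero, so (3/4)Mv₀² = Mgh.
Thus h = (1+k)v₀²/(2g) = 1.5 × 2.06² / (2 × 9.8) ≈ 0.325 m.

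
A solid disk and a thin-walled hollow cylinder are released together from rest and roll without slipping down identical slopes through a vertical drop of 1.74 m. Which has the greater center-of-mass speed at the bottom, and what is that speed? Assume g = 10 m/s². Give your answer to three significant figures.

the solid disk, at v ≈ 4.82 m/s

For rolling without slipping, Mgh = ½(1+k)Mv² where k = I/(MR²), so v = √(2gh/(1+k)).
Solid disk: k = 0.5, giving v = √(2×10×1.74/1.5) = 4.817 m/s.
Thin-walled hollow cylinder: k = 1, giving v = √(2×10×1.74/2) = 4.171 m/s.
The smaller k wins: the solid disk, at ≈ 4.82 m/s.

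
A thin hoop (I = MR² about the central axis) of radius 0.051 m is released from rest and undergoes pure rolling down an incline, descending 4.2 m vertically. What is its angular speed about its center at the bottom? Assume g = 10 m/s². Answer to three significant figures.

ω ≈ 127 rad/s

For this body I = MR², i.e. k = I/(MR²) = 1.
The rolling condition ω = v/R makes the rotational term ½I(v/R)² = ½kMv², so KE_total = ½(1+k)Mv² = Mv².
Energy conservation Mgh = ½(1+k)Mv² gives v = √(2gh/(1+k)) = √(2 × 10 × 4.2 / 2) = 6.481 m/s.
Then ω = v/R = 6.481 / 0.051 ≈ 127 rad/s.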